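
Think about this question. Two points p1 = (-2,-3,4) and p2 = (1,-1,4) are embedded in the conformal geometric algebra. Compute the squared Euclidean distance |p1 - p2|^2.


p1 - p2 = (-3, -2, 0)
|p1 - p2|^2 = (-3)^2 + (-2)^2 + 0^2
= 9 + 4 + 0
= 13


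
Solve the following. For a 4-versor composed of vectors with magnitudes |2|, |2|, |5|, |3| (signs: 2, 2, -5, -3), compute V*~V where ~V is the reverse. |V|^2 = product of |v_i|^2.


Each vector v_i has |v_i|^2 = s_i^2
Squared scales: 2^2 = 4, 2^2 = 4, (-5)^2 = 25, (-3)^2 = 9
|V|^2 = 4 * 4 * 25 * 9
= 3600


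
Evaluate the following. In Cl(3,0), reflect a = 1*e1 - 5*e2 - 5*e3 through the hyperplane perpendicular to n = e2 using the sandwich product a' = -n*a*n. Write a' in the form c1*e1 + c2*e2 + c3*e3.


Reflection formula: a' = -n*a*n, with n = e2 (unit vector, n^2 = 1).
For reflection through hyperplane perp to e2:
The component along e2 flips sign, others stay.
a = (1, -5, -5)
a' = (1, 5, -5)
a' = 1*e1 + 5*e2 - 5*e3


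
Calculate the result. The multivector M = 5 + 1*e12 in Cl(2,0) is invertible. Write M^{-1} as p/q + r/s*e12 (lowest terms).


M = 5 + 1*e12, where e12^2 = -1.
Since M commutes with its reverse ~M = a - b*e12, M * ~M = a^2 - b^2*e12^2 = a^2 + b^2.
So M^{-1} = ~M / (a^2 + b^2) = (a - b*e12)/(a^2 + b^2).
a^2 + b^2 = 25 + 1 = 26
Scalar part = 5/26 = 5/26
Bivector coeff = -1/26 = -1/26
M^{-1} = 5/26 - 1/26*e12


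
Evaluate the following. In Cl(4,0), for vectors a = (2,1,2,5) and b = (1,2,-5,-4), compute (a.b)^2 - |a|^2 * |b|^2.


a . b = 2*1 + 1*2 + 2*(-5) + 5*(-4)
= 2 + 2 + (-10) + (-20) = -26
|a|^2 = 2^2 + 1^2 + 2^2 + 5^2 = 34
|b|^2 = 1^2 + 2^2 + (-5)^2 + (-4)^2 = 46
(a.b)^2 = (-26)^2 = 676
|a|^2 * |b|^2 = 34 * 46 = 1564
Result = 676 - 1564 = -888


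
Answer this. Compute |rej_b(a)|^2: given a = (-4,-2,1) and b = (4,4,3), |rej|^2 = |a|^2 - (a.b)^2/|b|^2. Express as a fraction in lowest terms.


|a|^2 = (-4)^2 + (-2)^2 + 1^2 = 21
|b|^2 = 4^2 + 4^2 + 3^2 = 41
a . b = (-4)*4 + (-2)*4 + 1*3 = -21
(a.b)^2 = (-21)^2 = 441
|rej|^2 = 21 - 441/41
= (861 - 441)/41
= 420/41
In lowest terms: 420/41


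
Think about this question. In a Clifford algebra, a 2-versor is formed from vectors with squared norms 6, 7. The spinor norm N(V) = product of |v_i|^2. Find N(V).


Spinor norm N(V) = |v1|^2 * |v2|^2 * ... * |v2|^2
= 6 * 7
Running product: 6, 42
N(V) = 42


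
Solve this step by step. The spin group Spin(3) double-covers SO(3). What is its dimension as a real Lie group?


Spin(n) double-covers SO(n); both have Lie algebra so(n) of dimension n(n-1)/2.
n = 3
n(n-1) = 3 * 2 = 6
dim Spin(3) = 6/2 = 3


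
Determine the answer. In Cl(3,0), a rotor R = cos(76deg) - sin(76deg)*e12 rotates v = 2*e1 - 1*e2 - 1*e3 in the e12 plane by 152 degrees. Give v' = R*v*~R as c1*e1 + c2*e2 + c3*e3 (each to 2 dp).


Rotor R = cos(76deg) - sin(76deg)*e12
Rotation angle theta = 2 * 76 = 152 degrees in the e12 plane (e1 -> e2).
The component perpendicular to the plane (e3) is invariant: v'_3 = v3 = -1.00
cos(152deg) = -0.8829, sin(152deg) = 0.4695
v'_1 = v1*cos(theta) - v2*sin(theta) = 2*(-0.8829) - (-1)*0.4695 = -1.30
v'_2 = v1*sin(theta) + v2*cos(theta) = 2*0.4695 + (-1)*(-0.8829) = 1.82
v' = -1.30*e1 + 1.82*e2 - 1.00*e3


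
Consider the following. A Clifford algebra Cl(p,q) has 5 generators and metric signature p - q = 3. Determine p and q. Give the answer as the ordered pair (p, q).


We need p + q = 5 and p - q = 3.
Adding: 2p = 5 + 3 = 8, so p = 4.
Then q = 5 - 4 = 1.
(p, q) = (4, 1)


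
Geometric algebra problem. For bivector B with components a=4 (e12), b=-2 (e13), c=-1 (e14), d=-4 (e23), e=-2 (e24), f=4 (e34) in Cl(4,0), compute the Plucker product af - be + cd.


Plucker relation: af - be + cd
a*f = 4*4 = 16
b*e = (-2)*(-2) = 4
c*d = (-1)*(-4) = 4
af - be + cd = 16 - 4 + 4
= 16


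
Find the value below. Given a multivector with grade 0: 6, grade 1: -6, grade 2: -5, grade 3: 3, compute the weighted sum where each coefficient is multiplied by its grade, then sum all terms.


Grade-weighted sum = sum of grade_k * coefficient_k
0*6 = 0
1*(-6) = -6
2*(-5) = -10
3*3 = 9
Total = 0 + (-6) + (-10) + 9 = -7


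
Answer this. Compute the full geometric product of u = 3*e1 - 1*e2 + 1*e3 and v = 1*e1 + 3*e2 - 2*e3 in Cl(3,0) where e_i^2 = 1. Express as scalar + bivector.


In Cl(3,0): e_i^2 = 1, e_ie_j = -e_je_i for i != j.
Scalar part = u . v = 3*1 + (-1)*3 + 1*(-2)
= 3 + (-3) + (-2) = -2
e12 coeff = 3*3 - (-1)*1 = 9 - (-1) = 10
e13 coeff = 3*(-2) - 1*1 = -6 - 1 = -7
e23 coeff = (-1)*(-2) - 1*3 = 2 - 3 = -1
uv = -2 + 10*e12 - 7*e13 - 1*e23


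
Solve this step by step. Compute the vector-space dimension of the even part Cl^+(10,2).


Even subalgebra dimension = 2^(n-1)
n = 10 + 2 = 12
2^(12 - 1) = 2^11 = 2048
Verification: sum of C(12,k) for even k = 1 + 66 + 495 + 924 + 495 + 66 + 1 = 2048
Result = 2048


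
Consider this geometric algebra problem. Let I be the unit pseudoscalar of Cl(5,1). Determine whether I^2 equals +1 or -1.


The pseudoscalar I = e1...e_n (product of all n generators) of Cl(p,q) satisfies I^2 = (-1)^(q + n(n-1)/2).
p = 5, q = 1, n = p + q = 6
n(n-1)/2 = 6 * 5 / 2 = 15
Exponent = q + n(n-1)/2 = 1 + 15 = 16
I^2 = (-1)^16 = +1


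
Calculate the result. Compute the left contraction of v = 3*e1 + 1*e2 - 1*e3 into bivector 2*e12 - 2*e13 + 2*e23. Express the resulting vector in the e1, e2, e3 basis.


Left contraction v _| B = <vB>_1 (grade-1 part of the geometric product vB).
Using e1_|e12 = e2, e2_|e12 = -e1, e1_|e13 = e3, e3_|e13 = -e1, e2_|e23 = e3, e3_|e23 = -e2:
e1 coeff: -v2*b12 - v3*b13 = -(1)*(2) - (-1)*(-2) = -4
e2 coeff: v1*b12 - v3*b23 = (3)*(2) - (-1)*(2) = 8
e3 coeff: v1*b13 + v2*b23 = (3)*(-2) + (1)*(2) = -4
v _| B = -4*e1 + 8*e2 - 4*e3


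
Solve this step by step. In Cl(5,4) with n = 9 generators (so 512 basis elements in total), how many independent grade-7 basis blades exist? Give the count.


Number of grade-k basis blades in Cl(p,q) with n = p + q is C(n, k).
n = 5 + 4 = 9
C(9, 7) = 9! / (7! * 2!)
= 362880 / (5040 * 2)
= 36


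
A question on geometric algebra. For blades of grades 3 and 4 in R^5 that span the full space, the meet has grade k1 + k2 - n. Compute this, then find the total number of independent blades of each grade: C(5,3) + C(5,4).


Meet grade = grade(A) + grade(B) - n
= 3 + 4 - 5 = 2
C(5,3) = 10
C(5,4) = 5
dim_A + dim_B = 10 + 5 = 15


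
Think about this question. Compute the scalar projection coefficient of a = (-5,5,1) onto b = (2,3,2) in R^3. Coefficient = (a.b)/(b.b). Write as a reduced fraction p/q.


Projection coefficient = (a . b) / (b . b)
a . b = (-5)*2 + 5*3 + 1*2
= -10 + 15 + 2 = 7
b . b = 2^2 + 3^2 + 2^2
= 4 + 9 + 4 = 17
Coefficient = 7/17
In lowest terms: 7/17


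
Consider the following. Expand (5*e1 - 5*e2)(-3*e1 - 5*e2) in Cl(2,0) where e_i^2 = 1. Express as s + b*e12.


Expand: (5*e1 - 5*e2)(-3*e1 - 5*e2)
= 5*(-3)*e1e1 + 5*(-5)*e1e2 + (-5)*(-3)*e2e1 + (-5)*(-5)*e2e2
Using e1^2 = e2^2 = 1, e2e1 = -e1e2:
Scalar part s = 5*(-3) + (-5)*(-5) = -15 + 25 = 10
Bivector part b = 5*(-5) - (-5)*(-3) = -25 - 15 = -40
uv = 10 - 40*e12


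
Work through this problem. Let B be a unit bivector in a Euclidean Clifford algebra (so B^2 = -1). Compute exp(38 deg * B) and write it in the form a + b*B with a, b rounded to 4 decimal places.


For a unit bivector B with B^2 = -1, the exponential series gives
e^(theta*B) = cos(theta) + sin(theta)*B (the GA analogue of Euler's formula).
theta = 38 degrees = 0.663225 rad
cos(38 deg) = 0.7880
sin(38 deg) = 0.6157
exp(theta*B) = 0.7880 + 0.6157*B


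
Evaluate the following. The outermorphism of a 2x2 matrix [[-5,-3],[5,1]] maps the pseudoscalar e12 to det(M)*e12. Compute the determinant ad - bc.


The outermorphism of a linear map f sends e1^e2 to f(e1)^f(e2).
f(e1) = -5*e1 + 5*e2
f(e2) = -3*e1 + 1*e2
f(e1) ^ f(e2) = (-5*e1 + 5*e2) ^ (-3*e1 + 1*e2)
= (-5)*1*e12 + 5*(-3)*e21
= (-5 - (-15))*e12
= 10*e12
Coefficient = 10


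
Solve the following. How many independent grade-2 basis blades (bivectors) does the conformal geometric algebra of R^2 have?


The conformal model of R^2 uses Cl(3,1) with m = 2 + 2 = 4 generators.
Number of grade-2 blades = C(m, 2) = C(4, 2)
= 4*3/2 = 6


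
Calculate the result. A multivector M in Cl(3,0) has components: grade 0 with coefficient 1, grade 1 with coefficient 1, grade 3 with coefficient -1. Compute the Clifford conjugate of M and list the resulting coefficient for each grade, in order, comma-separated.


Clifford conjugate sign for grade k: (-1)^(k(k+1)/2)
Grade 0: (-1)^(0*1/2) = (-1)^0 = 1, coeff 1 -> 1
Grade 1: (-1)^(1*2/2) = (-1)^1 = -1, coeff 1 -> -1
Grade 3: (-1)^(3*4/2) = (-1)^6 = 1, coeff -1 -> -1
Conjugated coefficients: 1, -1, -1


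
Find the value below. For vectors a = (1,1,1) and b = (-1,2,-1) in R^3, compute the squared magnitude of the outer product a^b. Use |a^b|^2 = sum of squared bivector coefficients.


a wedge b = (a1*b2 - a2*b1)*e12 + (a1*b3 - a3*b1)*e13 + (a2*b3 - a3*b2)*e23
e12 coeff: 1*2 - 1*(-1) = 2 - (-1) = 3
e13 coeff: 1*(-1) - 1*(-1) = -1 - (-1) = 0
e23 coeff: 1*(-1) - 1*2 = -1 - 2 = -3
|a wedge b|^2 = 3^2 + 0^2 + (-3)^2
= 9 + 0 + 9
= 18


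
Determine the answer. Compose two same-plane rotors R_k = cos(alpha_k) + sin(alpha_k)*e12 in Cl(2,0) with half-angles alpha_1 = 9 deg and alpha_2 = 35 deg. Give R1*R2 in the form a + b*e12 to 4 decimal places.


Same-plane rotors commute and their half-angles add:
R1*R2 = cos(a1 + a2) + sin(a1 + a2)*e12.
a1 + a2 = 9 + 35 = 44 deg
cos(44 deg) = 0.7193
sin(44 deg) = 0.6947
R1*R2 = 0.7193 + 0.6947*e12


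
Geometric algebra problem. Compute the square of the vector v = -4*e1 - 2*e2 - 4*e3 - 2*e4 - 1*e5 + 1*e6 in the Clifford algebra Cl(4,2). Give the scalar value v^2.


v^2 = sum of c_i^2 * e_i^2
Positive signature terms (e_i^2 = +1): (-4)^2 + (-2)^2 + (-4)^2 + (-2)^2 = 40
Negative signature terms (e_j^2 = -1): (-1)^2 + 1^2 = 2
v^2 = 40 - 2 = 38


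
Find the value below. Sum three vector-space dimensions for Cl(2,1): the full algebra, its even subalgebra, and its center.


n = 2 + 1 = 3
Total dim = 2^3 = 8
Even subalgebra dim = 2^2 = 4
n is odd, so center dim = 2
Sum = 8 + 4 + 2 = 14


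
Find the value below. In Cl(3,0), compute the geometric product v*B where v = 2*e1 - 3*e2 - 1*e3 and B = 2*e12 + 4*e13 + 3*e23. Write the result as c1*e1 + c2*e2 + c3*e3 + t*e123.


vB has grade-1 (vector) and grade-3 (trivector) parts: vB = (v _| B) + (v ^ B).
Vector part <vB>_1:
  e1: -v2*b12 - v3*b13 = -(-3)*(2) - (-1)*(4) = 10
  e2: v1*b12 - v3*b23 = (2)*(2) - (-1)*(3) = 7
  e3: v1*b13 + v2*b23 = (2)*(4) + (-3)*(3) = -1
Trivector part <vB>_3:
  e123: v1*b23 - v2*b13 + v3*b12 = (2)*(3) - (-3)*(4) + (-1)*(2) = 16
vB = 10*e1 + 7*e2 - 1*e3 + 16*e123


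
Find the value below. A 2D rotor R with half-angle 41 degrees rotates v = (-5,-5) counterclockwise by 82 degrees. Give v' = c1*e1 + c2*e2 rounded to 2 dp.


Rotor R = cos(41deg) - sin(41deg)*e12
Rotation angle theta = 2 * 41 = 82 degrees
v' = R*v*~R rotates v by theta.
cos(82deg) = 0.1392, sin(82deg) = 0.9903
v'_1 = -5*cos(82deg) - (-5)*sin(82deg)
= -5*0.1392 - (-5)*0.9903
= 4.26
v'_2 = -5*sin(82deg) + (-5)*cos(82deg)
= -5*0.9903 + (-5)*0.1392
= -5.65
v' = 4.26*e1 - 5.65*e2


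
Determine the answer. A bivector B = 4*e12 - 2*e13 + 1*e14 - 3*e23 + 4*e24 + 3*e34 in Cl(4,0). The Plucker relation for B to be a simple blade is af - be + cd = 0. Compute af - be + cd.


Plucker relation: af - be + cd
a*f = 4*3 = 12
b*e = (-2)*4 = -8
c*d = 1*(-3) = -3
af - be + cd = 12 - (-8) + (-3)
= 17


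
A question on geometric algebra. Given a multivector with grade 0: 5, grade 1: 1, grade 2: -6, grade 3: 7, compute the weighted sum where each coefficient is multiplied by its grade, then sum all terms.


Grade-weighted sum = sum of grade_k * coefficient_k
0*5 = 0
1*1 = 1
2*(-6) = -12
3*7 = 21
Total = 0 + 1 + (-12) + 21 = 10


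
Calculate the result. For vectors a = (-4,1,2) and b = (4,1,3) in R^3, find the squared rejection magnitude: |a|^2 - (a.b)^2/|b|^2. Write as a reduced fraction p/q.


|a|^2 = (-4)^2 + 1^2 + 2^2 = 21
|b|^2 = 4^2 + 1^2 + 3^2 = 26
a . b = (-4)*4 + 1*1 + 2*3 = -9
(a.b)^2 = (-9)^2 = 81
|rej|^2 = 21 - 81/26
= (546 - 81)/26
= 465/26
In lowest terms: 465/26


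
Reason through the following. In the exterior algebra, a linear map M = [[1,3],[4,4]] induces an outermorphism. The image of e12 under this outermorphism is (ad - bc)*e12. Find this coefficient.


The outermorphism of a linear map f sends e1^e2 to f(e1)^f(e2).
f(e1) = 1*e1 + 4*e2
f(e2) = 3*e1 + 4*e2
f(e1) ^ f(e2) = (1*e1 + 4*e2) ^ (3*e1 + 4*e2)
= 1*4*e12 + 4*3*e21
= (4 - 12)*e12
= -8*e12
Coefficient = -8


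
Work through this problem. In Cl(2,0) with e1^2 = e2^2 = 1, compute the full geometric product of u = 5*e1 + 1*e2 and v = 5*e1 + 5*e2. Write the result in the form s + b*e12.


Expand: (5*e1 + 1*e2)(5*e1 + 5*e2)
= 5*5*e1e1 + 5*5*e1e2 + 1*5*e2e1 + 1*5*e2e2
Using e1^2 = e2^2 = 1, e2e1 = -e1e2:
Scalar part s = 5*5 + 1*5 = 25 + 5 = 30
Bivector part b = 5*5 - 1*5 = 25 - 5 = 20
uv = 30 + 20*e12


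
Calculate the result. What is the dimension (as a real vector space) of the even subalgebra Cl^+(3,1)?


Even subalgebra dimension = 2^(n-1)
n = 3 + 1 = 4
2^(4 - 1) = 2^3 = 8
Verification: sum of C(4,k) for even k = 1 + 6 + 1 = 8
Result = 8


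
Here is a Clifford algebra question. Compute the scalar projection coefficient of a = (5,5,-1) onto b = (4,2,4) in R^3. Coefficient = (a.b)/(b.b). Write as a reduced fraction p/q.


Projection coefficient = (a . b) / (b . b)
a . b = 5*4 + 5*2 + (-1)*4
= 20 + 10 + (-4) = 26
b . b = 4^2 + 2^2 + 4^2
= 16 + 4 + 16 = 36
Coefficient = 26/36
In lowest terms: 13/18


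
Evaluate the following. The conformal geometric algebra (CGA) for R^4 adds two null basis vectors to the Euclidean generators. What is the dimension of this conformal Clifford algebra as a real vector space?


The conformal model of R^4 uses Cl(5,1): the 4 Euclidean generators plus two extra orthogonal generators e+ (e+^2 = +1) and e- (e-^2 = -1), from which the null vectors e0, einf are built.
Number of generators m = 4 + 2 = 6.
dim Cl(p,q) = 2^m = 2^6 = 64


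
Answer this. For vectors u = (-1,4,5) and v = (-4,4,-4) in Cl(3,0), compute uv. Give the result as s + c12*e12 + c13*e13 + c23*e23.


In Cl(3,0): e_i^2 = 1, e_ie_j = -e_je_i for i != j.
Scalar part = u . v = (-1)*(-4) + 4*4 + 5*(-4)
= 4 + 16 + (-20) = 0
e12 coeff = (-1)*4 - 4*(-4) = -4 - (-16) = 12
e13 coeff = (-1)*(-4) - 5*(-4) = 4 - (-20) = 24
e23 coeff = 4*(-4) - 5*4 = -16 - 20 = -36
uv = 0 + 12*e12 + 24*e13 - 36*e23


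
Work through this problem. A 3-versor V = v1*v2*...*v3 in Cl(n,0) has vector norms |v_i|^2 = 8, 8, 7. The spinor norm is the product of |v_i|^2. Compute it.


Spinor norm N(V) = |v1|^2 * |v2|^2 * ... * |v3|^2
= 8 * 8 * 7
Running product: 8, 64, 448
N(V) = 448


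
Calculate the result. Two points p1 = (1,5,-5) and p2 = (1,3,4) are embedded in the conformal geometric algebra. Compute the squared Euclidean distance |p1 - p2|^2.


p1 - p2 = (0, 2, -9)
|p1 - p2|^2 = 0^2 + 2^2 + (-9)^2
= 0 + 4 + 81
= 85


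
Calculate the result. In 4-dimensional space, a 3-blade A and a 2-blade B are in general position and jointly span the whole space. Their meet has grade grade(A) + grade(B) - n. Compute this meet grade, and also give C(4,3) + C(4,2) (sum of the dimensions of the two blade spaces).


Meet grade = grade(A) + grade(B) - n
= 3 + 2 - 4 = 1
C(4,3) = 4
C(4,2) = 6
dim_A + dim_B = 4 + 6 = 10


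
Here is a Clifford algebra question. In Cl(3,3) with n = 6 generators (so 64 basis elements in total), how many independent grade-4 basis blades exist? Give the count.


Number of grade-k basis blades in Cl(p,q) with n = p + q is C(n, k).
n = 3 + 3 = 6
C(6, 4) = 6! / (4! * 2!)
= 720 / (24 * 2)
= 15


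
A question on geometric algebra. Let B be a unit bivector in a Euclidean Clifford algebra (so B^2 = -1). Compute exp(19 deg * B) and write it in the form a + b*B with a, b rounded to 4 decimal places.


For a unit bivector B with B^2 = -1, the exponential series gives
e^(theta*B) = cos(theta) + sin(theta)*B (the GA analogue of Euler's formula).
theta = 19 degrees = 0.331613 rad
cos(19 deg) = 0.9455
sin(19 deg) = 0.3256
exp(theta*B) = 0.9455 + 0.3256*B


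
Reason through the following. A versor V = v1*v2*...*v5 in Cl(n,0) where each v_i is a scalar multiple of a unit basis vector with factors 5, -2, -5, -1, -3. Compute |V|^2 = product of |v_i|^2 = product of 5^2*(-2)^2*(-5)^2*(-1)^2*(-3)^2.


Each vector v_i has |v_i|^2 = s_i^2
Squared scales: 5^2 = 25, (-2)^2 = 4, (-5)^2 = 25, (-1)^2 = 1, (-3)^2 = 9
|V|^2 = 25 * 4 * 25 * 1 * 9
= 22500


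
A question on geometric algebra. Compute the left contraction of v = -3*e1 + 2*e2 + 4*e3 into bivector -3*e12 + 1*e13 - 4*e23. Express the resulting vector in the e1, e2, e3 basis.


Left contraction v _| B = <vB>_1 (grade-1 part of the geometric product vB).
Using e1_|e12 = e2, e2_|e12 = -e1, e1_|e13 = e3, e3_|e13 = -e1, e2_|e23 = e3, e3_|e23 = -e2:
e1 coeff: -v2*b12 - v3*b13 = -(2)*(-3) - (4)*(1) = 2
e2 coeff: v1*b12 - v3*b23 = (-3)*(-3) - (4)*(-4) = 25
e3 coeff: v1*b13 + v2*b23 = (-3)*(1) + (2)*(-4) = -11
v _| B = 2*e1 + 25*e2 - 11*e3


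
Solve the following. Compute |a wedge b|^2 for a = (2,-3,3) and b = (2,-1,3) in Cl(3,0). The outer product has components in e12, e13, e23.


a wedge b = (a1*b2 - a2*b1)*e12 + (a1*b3 - a3*b1)*e13 + (a2*b3 - a3*b2)*e23
e12 coeff: 2*(-1) - (-3)*2 = -2 - (-6) = 4
e13 coeff: 2*3 - 3*2 = 6 - 6 = 0
e23 coeff: (-3)*3 - 3*(-1) = -9 - (-3) = -6
|a wedge b|^2 = 4^2 + 0^2 + (-6)^2
= 16 + 0 + 36
= 52


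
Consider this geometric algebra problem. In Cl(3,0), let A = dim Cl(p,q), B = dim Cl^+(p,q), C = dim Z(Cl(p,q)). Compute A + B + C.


n = 3 + 0 = 3
Total dim = 2^3 = 8
Even subalgebra dim = 2^2 = 4
n is odd, so center dim = 2
Sum = 8 + 4 + 2 = 14


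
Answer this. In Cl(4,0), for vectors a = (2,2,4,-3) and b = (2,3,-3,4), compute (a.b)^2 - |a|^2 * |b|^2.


a . b = 2*2 + 2*3 + 4*(-3) + (-3)*4
= 4 + 6 + (-12) + (-12) = -14
|a|^2 = 2^2 + 2^2 + 4^2 + (-3)^2 = 33
|b|^2 = 2^2 + 3^2 + (-3)^2 + 4^2 = 38
(a.b)^2 = (-14)^2 = 196
|a|^2 * |b|^2 = 33 * 38 = 1254
Result = 196 - 1254 = -1058


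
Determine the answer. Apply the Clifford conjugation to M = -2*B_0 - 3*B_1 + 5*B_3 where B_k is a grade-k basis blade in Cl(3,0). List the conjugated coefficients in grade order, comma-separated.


Clifford conjugate sign for grade k: (-1)^(k(k+1)/2)
Grade 0: (-1)^(0*1/2) = (-1)^0 = 1, coeff -2 -> -2
Grade 1: (-1)^(1*2/2) = (-1)^1 = -1, coeff -3 -> 3
Grade 3: (-1)^(3*4/2) = (-1)^6 = 1, coeff 5 -> 5
Conjugated coefficients: -2, 3, 5


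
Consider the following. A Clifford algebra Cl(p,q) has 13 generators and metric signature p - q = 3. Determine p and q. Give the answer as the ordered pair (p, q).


We need p + q = 13 and p - q = 3.
Adding: 2p = 13 + 3 = 16, so p = 8.
Then q = 13 - 8 = 5.
(p, q) = (8, 5)


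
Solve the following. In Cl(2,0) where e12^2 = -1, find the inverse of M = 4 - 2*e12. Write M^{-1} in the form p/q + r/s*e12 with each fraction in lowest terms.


M = 4 - 2*e12, where e12^2 = -1.
Since M commutes with its reverse ~M = a - b*e12, M * ~M = a^2 - b^2*e12^2 = a^2 + b^2.
So M^{-1} = ~M / (a^2 + b^2) = (a - b*e12)/(a^2 + b^2).
a^2 + b^2 = 16 + 4 = 20
Scalar part = 4/20 = 1/5
Bivector coeff = 2/20 = 1/10
M^{-1} = 1/5 + 1/10*e12


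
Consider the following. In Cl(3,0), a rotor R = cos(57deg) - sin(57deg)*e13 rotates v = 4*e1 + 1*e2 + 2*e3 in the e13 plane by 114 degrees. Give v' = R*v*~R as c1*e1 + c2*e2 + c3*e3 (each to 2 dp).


Rotor R = cos(57deg) - sin(57deg)*e13
Rotation angle theta = 2 * 57 = 114 degrees in the e13 plane (e1 -> e3).
The component perpendicular to the plane (e2) is invariant: v'_2 = v2 = 1.00
cos(114deg) = -0.4067, sin(114deg) = 0.9135
v'_1 = v1*cos(theta) - v3*sin(theta) = 4*(-0.4067) - 2*0.9135 = -3.45
v'_3 = v1*sin(theta) + v3*cos(theta) = 4*0.9135 + 2*(-0.4067) = 2.84
v' = -3.45*e1 + 1.00*e2 + 2.84*e3


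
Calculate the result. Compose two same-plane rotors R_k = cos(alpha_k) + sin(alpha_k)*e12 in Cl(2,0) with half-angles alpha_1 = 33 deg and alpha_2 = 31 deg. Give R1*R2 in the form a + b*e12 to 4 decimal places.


Same-plane rotors commute and their half-angles add:
R1*R2 = cos(a1 + a2) + sin(a1 + a2)*e12.
a1 + a2 = 33 + 31 = 64 deg
cos(64 deg) = 0.4384
sin(64 deg) = 0.8988
R1*R2 = 0.4384 + 0.8988*e12


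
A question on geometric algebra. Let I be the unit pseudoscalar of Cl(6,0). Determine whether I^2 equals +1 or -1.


The pseudoscalar I = e1...e_n (product of all n generators) of Cl(p,q) satisfies I^2 = (-1)^(q + n(n-1)/2).
p = 6, q = 0, n = p + q = 6
n(n-1)/2 = 6 * 5 / 2 = 15
Exponent = q + n(n-1)/2 = 0 + 15 = 15
I^2 = (-1)^15 = -1


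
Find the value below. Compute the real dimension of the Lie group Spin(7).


Spin(n) double-covers SO(n); both have Lie algebra so(n) of dimension n(n-1)/2.
n = 7
n(n-1) = 7 * 6 = 42
dim Spin(7) = 42/2 = 21


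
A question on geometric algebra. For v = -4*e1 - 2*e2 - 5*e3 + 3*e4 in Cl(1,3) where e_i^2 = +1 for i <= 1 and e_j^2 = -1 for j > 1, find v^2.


v^2 = sum of c_i^2 * e_i^2
Positive signature terms (e_i^2 = +1): (-4)^2 = 16
Negative signature terms (e_j^2 = -1): (-2)^2 + (-5)^2 + 3^2 = 38
v^2 = 16 - 38 = -22


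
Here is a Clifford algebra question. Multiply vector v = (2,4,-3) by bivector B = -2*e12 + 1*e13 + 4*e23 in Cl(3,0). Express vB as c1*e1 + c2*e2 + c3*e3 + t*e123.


vB has grade-1 (vector) and grade-3 (trivector) parts: vB = (v _| B) + (v ^ B).
Vector part <vB>_1:
  e1: -v2*b12 - v3*b13 = -(4)*(-2) - (-3)*(1) = 11
  e2: v1*b12 - v3*b23 = (2)*(-2) - (-3)*(4) = 8
  e3: v1*b13 + v2*b23 = (2)*(1) + (4)*(4) = 18
Trivector part <vB>_3:
  e123: v1*b23 - v2*b13 + v3*b12 = (2)*(4) - (4)*(1) + (-3)*(-2) = 10
vB = 11*e1 + 8*e2 + 18*e3 + 10*e123


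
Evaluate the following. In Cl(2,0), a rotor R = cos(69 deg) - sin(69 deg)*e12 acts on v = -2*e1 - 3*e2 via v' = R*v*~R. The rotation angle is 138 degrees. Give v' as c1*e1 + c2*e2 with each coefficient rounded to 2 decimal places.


Rotor R = cos(69deg) - sin(69deg)*e12
Rotation angle theta = 2 * 69 = 138 degrees
v' = R*v*~R rotates v by theta.
cos(138deg) = -0.7431, sin(138deg) = 0.6691
v'_1 = -2*cos(138deg) - (-3)*sin(138deg)
= -2*(-0.7431) - (-3)*0.6691
= 3.49
v'_2 = -2*sin(138deg) + (-3)*cos(138deg)
= -2*0.6691 + (-3)*(-0.7431)
= 0.89
v' = 3.49*e1 + 0.89*e2


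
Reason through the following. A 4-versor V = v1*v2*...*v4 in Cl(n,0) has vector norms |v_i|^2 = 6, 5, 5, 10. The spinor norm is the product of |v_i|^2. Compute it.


Spinor norm N(V) = |v1|^2 * |v2|^2 * ... * |v4|^2
= 6 * 5 * 5 * 10
Running product: 6, 30, 150, 1500
N(V) = 1500


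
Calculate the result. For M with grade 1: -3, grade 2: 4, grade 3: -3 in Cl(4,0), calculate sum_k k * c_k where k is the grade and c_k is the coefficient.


Grade-weighted sum = sum of grade_k * coefficient_k
1*(-3) = -3
2*4 = 8
3*(-3) = -9
Total = -3 + 8 + (-9) = -4


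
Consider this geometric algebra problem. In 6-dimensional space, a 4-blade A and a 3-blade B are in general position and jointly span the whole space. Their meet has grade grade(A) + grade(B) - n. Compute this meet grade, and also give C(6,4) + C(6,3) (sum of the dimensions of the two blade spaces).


Meet grade = grade(A) + grade(B) - n
= 4 + 3 - 6 = 1
C(6,4) = 15
C(6,3) = 20
dim_A + dim_B = 15 + 20 = 35


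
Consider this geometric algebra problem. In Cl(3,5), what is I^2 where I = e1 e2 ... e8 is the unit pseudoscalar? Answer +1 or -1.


The pseudoscalar I = e1...e_n (product of all n generators) of Cl(p,q) satisfies I^2 = (-1)^(q + n(n-1)/2).
p = 3, q = 5, n = p + q = 8
n(n-1)/2 = 8 * 7 / 2 = 28
Exponent = q + n(n-1)/2 = 5 + 28 = 33
I^2 = (-1)^33 = -1


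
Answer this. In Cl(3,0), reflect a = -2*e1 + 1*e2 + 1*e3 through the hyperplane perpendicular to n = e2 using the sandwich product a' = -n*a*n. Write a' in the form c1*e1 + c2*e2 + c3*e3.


Reflection formula: a' = -n*a*n, with n = e2 (unit vector, n^2 = 1).
For reflection through hyperplane perp to e2:
The component along e2 flips sign, others stay.
a = (-2, 1, 1)
a' = (-2, -1, 1)
a' = -2*e1 - 1*e2 + 1*e3


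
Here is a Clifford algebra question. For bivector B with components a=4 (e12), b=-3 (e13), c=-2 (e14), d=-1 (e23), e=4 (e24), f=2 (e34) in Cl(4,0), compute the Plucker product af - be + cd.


Plucker relation: af - be + cd
a*f = 4*2 = 8
b*e = (-3)*4 = -12
c*d = (-2)*(-1) = 2
af - be + cd = 8 - (-12) + 2
= 22


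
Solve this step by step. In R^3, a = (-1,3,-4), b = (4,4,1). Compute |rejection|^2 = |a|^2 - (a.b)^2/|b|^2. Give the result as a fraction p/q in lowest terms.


|a|^2 = (-1)^2 + 3^2 + (-4)^2 = 26
|b|^2 = 4^2 + 4^2 + 1^2 = 33
a . b = (-1)*4 + 3*4 + (-4)*1 = 4
(a.b)^2 = 4^2 = 16
|rej|^2 = 26 - 16/33
= (858 - 16)/33
= 842/33
In lowest terms: 842/33


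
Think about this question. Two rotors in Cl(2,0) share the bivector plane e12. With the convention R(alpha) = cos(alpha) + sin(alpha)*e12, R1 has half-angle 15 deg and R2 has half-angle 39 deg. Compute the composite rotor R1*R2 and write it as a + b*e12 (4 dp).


Same-plane rotors commute and their half-angles add:
R1*R2 = cos(a1 + a2) + sin(a1 + a2)*e12.
a1 + a2 = 15 + 39 = 54 deg
cos(54 deg) = 0.5878
sin(54 deg) = 0.8090
R1*R2 = 0.5878 + 0.8090*e12


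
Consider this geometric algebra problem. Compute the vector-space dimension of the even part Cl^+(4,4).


Even subalgebra dimension = 2^(n-1)
n = 4 + 4 = 8
2^(8 - 1) = 2^7 = 128
Verification: sum of C(8,k) for even k = 1 + 28 + 70 + 28 + 1 = 128
Result = 128


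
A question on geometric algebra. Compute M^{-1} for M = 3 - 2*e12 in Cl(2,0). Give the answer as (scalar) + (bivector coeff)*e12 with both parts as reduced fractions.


M = 3 - 2*e12, where e12^2 = -1.
Since M commutes with its reverse ~M = a - b*e12, M * ~M = a^2 - b^2*e12^2 = a^2 + b^2.
So M^{-1} = ~M / (a^2 + b^2) = (a - b*e12)/(a^2 + b^2).
a^2 + b^2 = 9 + 4 = 13
Scalar part = 3/13 = 3/13
Bivector coeff = 2/13 = 2/13
M^{-1} = 3/13 + 2/13*e12


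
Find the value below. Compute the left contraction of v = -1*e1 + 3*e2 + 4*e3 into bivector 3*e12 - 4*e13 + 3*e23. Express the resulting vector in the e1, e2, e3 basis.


Left contraction v _| B = <vB>_1 (grade-1 part of the geometric product vB).
Using e1_|e12 = e2, e2_|e12 = -e1, e1_|e13 = e3, e3_|e13 = -e1, e2_|e23 = e3, e3_|e23 = -e2:
e1 coeff: -v2*b12 - v3*b13 = -(3)*(3) - (4)*(-4) = 7
e2 coeff: v1*b12 - v3*b23 = (-1)*(3) - (4)*(3) = -15
e3 coeff: v1*b13 + v2*b23 = (-1)*(-4) + (3)*(3) = 13
v _| B = 7*e1 - 15*e2 + 13*e3


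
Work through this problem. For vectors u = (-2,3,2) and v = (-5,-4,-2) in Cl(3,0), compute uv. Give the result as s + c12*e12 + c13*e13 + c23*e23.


In Cl(3,0): e_i^2 = 1, e_ie_j = -e_je_i for i != j.
Scalar part = u . v = (-2)*(-5) + 3*(-4) + 2*(-2)
= 10 + (-12) + (-4) = -6
e12 coeff = (-2)*(-4) - 3*(-5) = 8 - (-15) = 23
e13 coeff = (-2)*(-2) - 2*(-5) = 4 - (-10) = 14
e23 coeff = 3*(-2) - 2*(-4) = -6 - (-8) = 2
uv = -6 + 23*e12 + 14*e13 + 2*e23


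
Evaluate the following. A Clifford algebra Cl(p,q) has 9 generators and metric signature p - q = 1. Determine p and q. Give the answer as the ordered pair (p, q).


We need p + q = 9 and p - q = 1.
Adding: 2p = 9 + 1 = 10, so p = 5.
Then q = 9 - 5 = 4.
(p, q) = (5, 4)


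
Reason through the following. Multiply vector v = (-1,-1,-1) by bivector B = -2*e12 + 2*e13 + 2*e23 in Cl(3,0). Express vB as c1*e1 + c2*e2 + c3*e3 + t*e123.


vB has grade-1 (vector) and grade-3 (trivector) parts: vB = (v _| B) + (v ^ B).
Vector part <vB>_1:
  e1: -v2*b12 - v3*b13 = -(-1)*(-2) - (-1)*(2) = 0
  e2: v1*b12 - v3*b23 = (-1)*(-2) - (-1)*(2) = 4
  e3: v1*b13 + v2*b23 = (-1)*(2) + (-1)*(2) = -4
Trivector part <vB>_3:
  e123: v1*b23 - v2*b13 + v3*b12 = (-1)*(2) - (-1)*(2) + (-1)*(-2) = 2
vB = 0*e1 + 4*e2 - 4*e3 + 2*e123


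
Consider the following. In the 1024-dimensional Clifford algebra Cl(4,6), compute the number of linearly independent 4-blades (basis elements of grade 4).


Number of grade-k basis blades in Cl(p,q) with n = p + q is C(n, k).
n = 4 + 6 = 10
C(10, 4) = 10! / (4! * 6!)
= 3628800 / (24 * 720)
= 210


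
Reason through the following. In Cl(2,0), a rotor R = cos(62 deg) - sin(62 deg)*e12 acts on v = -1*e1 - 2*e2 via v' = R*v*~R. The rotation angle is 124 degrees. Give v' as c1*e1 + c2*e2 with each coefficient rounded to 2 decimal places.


Rotor R = cos(62deg) - sin(62deg)*e12
Rotation angle theta = 2 * 62 = 124 degrees
v' = R*v*~R rotates v by theta.
cos(124deg) = -0.5592, sin(124deg) = 0.8290
v'_1 = -1*cos(124deg) - (-2)*sin(124deg)
= -1*(-0.5592) - (-2)*0.8290
= 2.22
v'_2 = -1*sin(124deg) + (-2)*cos(124deg)
= -1*0.8290 + (-2)*(-0.5592)
= 0.29
v' = 2.22*e1 + 0.29*e2


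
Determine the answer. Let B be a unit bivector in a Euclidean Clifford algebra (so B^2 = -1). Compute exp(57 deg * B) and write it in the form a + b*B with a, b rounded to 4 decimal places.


For a unit bivector B with B^2 = -1, the exponential series gives
e^(theta*B) = cos(theta) + sin(theta)*B (the GA analogue of Euler's formula).
theta = 57 degrees = 0.994838 rad
cos(57 deg) = 0.5446
sin(57 deg) = 0.8387
exp(theta*B) = 0.5446 + 0.8387*B


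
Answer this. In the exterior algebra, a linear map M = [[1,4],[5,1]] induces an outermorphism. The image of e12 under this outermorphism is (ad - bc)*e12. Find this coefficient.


The outermorphism of a linear map f sends e1^e2 to f(e1)^f(e2).
f(e1) = 1*e1 + 5*e2
f(e2) = 4*e1 + 1*e2
f(e1) ^ f(e2) = (1*e1 + 5*e2) ^ (4*e1 + 1*e2)
= 1*1*e12 + 5*4*e21
= (1 - 20)*e12
= -19*e12
Coefficient = -19


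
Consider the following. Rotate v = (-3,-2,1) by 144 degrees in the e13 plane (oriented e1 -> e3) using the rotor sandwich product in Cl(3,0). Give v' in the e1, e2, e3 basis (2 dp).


Rotor R = cos(72deg) - sin(72deg)*e13
Rotation angle theta = 2 * 72 = 144 degrees in the e13 plane (e1 -> e3).
The component perpendicular to the plane (e2) is invariant: v'_2 = v2 = -2.00
cos(144deg) = -0.8090, sin(144deg) = 0.5878
v'_1 = v1*cos(theta) - v3*sin(theta) = -3*(-0.8090) - 1*0.5878 = 1.84
v'_3 = v1*sin(theta) + v3*cos(theta) = -3*0.5878 + 1*(-0.8090) = -2.57
v' = 1.84*e1 - 2.00*e2 - 2.57*e3


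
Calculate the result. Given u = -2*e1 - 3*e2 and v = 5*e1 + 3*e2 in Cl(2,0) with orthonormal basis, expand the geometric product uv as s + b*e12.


Expand: (-2*e1 - 3*e2)(5*e1 + 3*e2)
= (-2)*5*e1e1 + (-2)*3*e1e2 + (-3)*5*e2e1 + (-3)*3*e2e2
Using e1^2 = e2^2 = 1, e2e1 = -e1e2:
Scalar part s = (-2)*5 + (-3)*3 = -10 + (-9) = -19
Bivector part b = (-2)*3 - (-3)*5 = -6 - (-15) = 9
uv = -19 + 9*e12


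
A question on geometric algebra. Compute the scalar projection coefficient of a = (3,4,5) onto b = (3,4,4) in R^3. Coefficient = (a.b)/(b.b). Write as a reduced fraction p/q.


Projection coefficient = (a . b) / (b . b)
a . b = 3*3 + 4*4 + 5*4
= 9 + 16 + 20 = 45
b . b = 3^2 + 4^2 + 4^2
= 9 + 16 + 16 = 41
Coefficient = 45/41
In lowest terms: 45/41


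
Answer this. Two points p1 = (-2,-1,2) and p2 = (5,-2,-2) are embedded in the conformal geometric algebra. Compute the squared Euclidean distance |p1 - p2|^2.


p1 - p2 = (-7, 1, 4)
|p1 - p2|^2 = (-7)^2 + 1^2 + 4^2
= 49 + 1 + 16
= 66


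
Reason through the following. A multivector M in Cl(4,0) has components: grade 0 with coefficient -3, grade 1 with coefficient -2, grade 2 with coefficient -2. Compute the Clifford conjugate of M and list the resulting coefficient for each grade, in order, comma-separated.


Clifford conjugate sign for grade k: (-1)^(k(k+1)/2)
Grade 0: (-1)^(0*1/2) = (-1)^0 = 1, coeff -3 -> -3
Grade 1: (-1)^(1*2/2) = (-1)^1 = -1, coeff -2 -> 2
Grade 2: (-1)^(2*3/2) = (-1)^3 = -1, coeff -2 -> 2
Conjugated coefficients: -3, 2, 2


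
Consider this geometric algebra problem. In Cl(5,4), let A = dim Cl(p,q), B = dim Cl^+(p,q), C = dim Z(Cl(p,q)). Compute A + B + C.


n = 5 + 4 = 9
Total dim = 2^9 = 512
Even subalgebra dim = 2^8 = 256
n is odd, so center dim = 2
Sum = 512 + 256 + 2 = 770


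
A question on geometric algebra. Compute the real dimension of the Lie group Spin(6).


Spin(n) double-covers SO(n); both have Lie algebra so(n) of dimension n(n-1)/2.
n = 6
n(n-1) = 6 * 5 = 30
dim Spin(6) = 30/2 = 15


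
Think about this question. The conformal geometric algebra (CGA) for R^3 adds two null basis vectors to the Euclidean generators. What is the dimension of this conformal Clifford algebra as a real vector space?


The conformal model of R^3 uses Cl(4,1): the 3 Euclidean generators plus two extra orthogonal generators e+ (e+^2 = +1) and e- (e-^2 = -1), from which the null vectors e0, einf are built.
Number of generators m = 3 + 2 = 5.
dim Cl(p,q) = 2^m = 2^5 = 32


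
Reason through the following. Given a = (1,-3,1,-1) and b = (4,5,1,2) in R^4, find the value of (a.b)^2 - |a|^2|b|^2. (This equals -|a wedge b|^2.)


a . b = 1*4 + (-3)*5 + 1*1 + (-1)*2
= 4 + (-15) + 1 + (-2) = -12
|a|^2 = 1^2 + (-3)^2 + 1^2 + (-1)^2 = 12
|b|^2 = 4^2 + 5^2 + 1^2 + 2^2 = 46
(a.b)^2 = (-12)^2 = 144
|a|^2 * |b|^2 = 12 * 46 = 552
Result = 144 - 552 = -408


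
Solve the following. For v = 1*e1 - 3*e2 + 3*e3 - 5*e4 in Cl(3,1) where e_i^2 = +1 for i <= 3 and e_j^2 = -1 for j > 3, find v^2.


v^2 = sum of c_i^2 * e_i^2
Positive signature terms (e_i^2 = +1): 1^2 + (-3)^2 + 3^2 = 19
Negative signature terms (e_j^2 = -1): (-5)^2 = 25
v^2 = 19 - 25 = -6


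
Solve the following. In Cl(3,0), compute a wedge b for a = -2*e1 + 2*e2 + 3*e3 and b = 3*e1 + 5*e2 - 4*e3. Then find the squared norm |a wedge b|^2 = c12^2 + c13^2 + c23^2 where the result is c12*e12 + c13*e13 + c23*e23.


a wedge b = (a1*b2 - a2*b1)*e12 + (a1*b3 - a3*b1)*e13 + (a2*b3 - a3*b2)*e23
e12 coeff: (-2)*5 - 2*3 = -10 - 6 = -16
e13 coeff: (-2)*(-4) - 3*3 = 8 - 9 = -1
e23 coeff: 2*(-4) - 3*5 = -8 - 15 = -23
|a wedge b|^2 = (-16)^2 + (-1)^2 + (-23)^2
= 256 + 1 + 529
= 786


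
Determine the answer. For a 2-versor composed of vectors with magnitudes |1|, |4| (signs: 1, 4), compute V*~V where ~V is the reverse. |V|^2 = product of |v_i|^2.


Each vector v_i has |v_i|^2 = s_i^2
Squared scales: 1^2 = 1, 4^2 = 16
|V|^2 = 1 * 16
= 16


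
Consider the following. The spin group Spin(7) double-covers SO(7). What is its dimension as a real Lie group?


Spin(n) double-covers SO(n); both have Lie algebra so(n) of dimension n(n-1)/2.
n = 7
n(n-1) = 7 * 6 = 42
dim Spin(7) = 42/2 = 21


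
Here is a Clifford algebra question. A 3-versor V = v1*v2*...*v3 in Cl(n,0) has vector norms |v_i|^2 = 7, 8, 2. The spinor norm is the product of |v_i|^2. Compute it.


Spinor norm N(V) = |v1|^2 * |v2|^2 * ... * |v3|^2
= 7 * 8 * 2
Running product: 7, 56, 112
N(V) = 112


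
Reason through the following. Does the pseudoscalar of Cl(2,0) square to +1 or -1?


The pseudoscalar I = e1...e_n (product of all n generators) of Cl(p,q) satisfies I^2 = (-1)^(q + n(n-1)/2).
p = 2, q = 0, n = p + q = 2
n(n-1)/2 = 2 * 1 / 2 = 1
Exponent = q + n(n-1)/2 = 0 + 1 = 1
I^2 = (-1)^1 = -1


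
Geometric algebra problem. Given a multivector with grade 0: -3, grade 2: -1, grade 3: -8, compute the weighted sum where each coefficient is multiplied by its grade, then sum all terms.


Grade-weighted sum = sum of grade_k * coefficient_k
0*(-3) = 0
2*(-1) = -2
3*(-8) = -24
Total = 0 + (-2) + (-24) = -26


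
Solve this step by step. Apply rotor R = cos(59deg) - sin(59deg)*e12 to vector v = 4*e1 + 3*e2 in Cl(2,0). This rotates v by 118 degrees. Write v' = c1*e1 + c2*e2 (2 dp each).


Rotor R = cos(59deg) - sin(59deg)*e12
Rotation angle theta = 2 * 59 = 118 degrees
v' = R*v*~R rotates v by theta.
cos(118deg) = -0.4695, sin(118deg) = 0.8829
v'_1 = 4*cos(118deg) - 3*sin(118deg)
= 4*(-0.4695) - 3*0.8829
= -4.53
v'_2 = 4*sin(118deg) + 3*cos(118deg)
= 4*0.8829 + 3*(-0.4695)
= 2.12
v' = -4.53*e1 + 2.12*e2


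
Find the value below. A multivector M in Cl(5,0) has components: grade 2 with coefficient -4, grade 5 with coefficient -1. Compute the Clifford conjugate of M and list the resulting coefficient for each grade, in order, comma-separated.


Clifford conjugate sign for grade k: (-1)^(k(k+1)/2)
Grade 2: (-1)^(2*3/2) = (-1)^3 = -1, coeff -4 -> 4
Grade 5: (-1)^(5*6/2) = (-1)^15 = -1, coeff -1 -> 1
Conjugated coefficients: 4, 1


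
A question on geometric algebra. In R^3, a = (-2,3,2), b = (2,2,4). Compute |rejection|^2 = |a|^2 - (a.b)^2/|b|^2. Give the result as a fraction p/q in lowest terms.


|a|^2 = (-2)^2 + 3^2 + 2^2 = 17
|b|^2 = 2^2 + 2^2 + 4^2 = 24
a . b = (-2)*2 + 3*2 + 2*4 = 10
(a.b)^2 = 10^2 = 100
|rej|^2 = 17 - 100/24
= (408 - 100)/24
= 308/24
In lowest terms: 77/6


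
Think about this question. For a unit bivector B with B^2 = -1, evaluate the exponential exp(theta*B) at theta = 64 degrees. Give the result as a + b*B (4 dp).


For a unit bivector B with B^2 = -1, the exponential series gives
e^(theta*B) = cos(theta) + sin(theta)*B (the GA analogue of Euler's formula).
theta = 64 degrees = 1.117011 rad
cos(64 deg) = 0.4384
sin(64 deg) = 0.8988
exp(theta*B) = 0.4384 + 0.8988*B


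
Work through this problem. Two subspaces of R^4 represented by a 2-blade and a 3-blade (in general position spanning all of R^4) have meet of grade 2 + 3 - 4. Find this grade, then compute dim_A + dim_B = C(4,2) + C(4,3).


Meet grade = grade(A) + grade(B) - n
= 2 + 3 - 4 = 1
C(4,2) = 6
C(4,3) = 4
dim_A + dim_B = 6 + 4 = 10


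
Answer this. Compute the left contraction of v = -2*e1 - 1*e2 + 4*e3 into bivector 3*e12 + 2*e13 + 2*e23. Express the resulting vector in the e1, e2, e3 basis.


Left contraction v _| B = <vB>_1 (grade-1 part of the geometric product vB).
Using e1_|e12 = e2, e2_|e12 = -e1, e1_|e13 = e3, e3_|e13 = -e1, e2_|e23 = e3, e3_|e23 = -e2:
e1 coeff: -v2*b12 - v3*b13 = -(-1)*(3) - (4)*(2) = -5
e2 coeff: v1*b12 - v3*b23 = (-2)*(3) - (4)*(2) = -14
e3 coeff: v1*b13 + v2*b23 = (-2)*(2) + (-1)*(2) = -6
v _| B = -5*e1 - 14*e2 - 6*e3


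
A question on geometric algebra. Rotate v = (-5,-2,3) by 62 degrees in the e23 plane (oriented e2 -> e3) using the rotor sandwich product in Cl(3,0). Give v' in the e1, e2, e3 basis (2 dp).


Rotor R = cos(31deg) - sin(31deg)*e23
Rotation angle theta = 2 * 31 = 62 degrees in the e23 plane (e2 -> e3).
The component perpendicular to the plane (e1) is invariant: v'_1 = v1 = -5.00
cos(62deg) = 0.4695, sin(62deg) = 0.8829
v'_2 = v2*cos(theta) - v3*sin(theta) = -2*0.4695 - 3*0.8829 = -3.59
v'_3 = v2*sin(theta) + v3*cos(theta) = -2*0.8829 + 3*0.4695 = -0.36
v' = -5.00*e1 - 3.59*e2 - 0.36*e3


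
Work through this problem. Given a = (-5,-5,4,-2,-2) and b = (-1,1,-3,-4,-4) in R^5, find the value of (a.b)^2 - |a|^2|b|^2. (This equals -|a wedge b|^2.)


a . b = (-5)*(-1) + (-5)*1 + 4*(-3) + (-2)*(-4) + (-2)*(-4)
= 5 + (-5) + (-12) + 8 + 8 = 4
|a|^2 = (-5)^2 + (-5)^2 + 4^2 + (-2)^2 + (-2)^2 = 74
|b|^2 = (-1)^2 + 1^2 + (-3)^2 + (-4)^2 + (-4)^2 = 43
(a.b)^2 = 4^2 = 16
|a|^2 * |b|^2 = 74 * 43 = 3182
Result = 16 - 3182 = -3166


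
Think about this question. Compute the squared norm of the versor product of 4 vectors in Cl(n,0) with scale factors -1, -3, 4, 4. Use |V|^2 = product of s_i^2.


Each vector v_i has |v_i|^2 = s_i^2
Squared scales: (-1)^2 = 1, (-3)^2 = 9, 4^2 = 16, 4^2 = 16
|V|^2 = 1 * 9 * 16 * 16
= 2304


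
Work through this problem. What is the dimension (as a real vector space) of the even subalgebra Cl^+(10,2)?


Even subalgebra dimension = 2^(n-1)
n = 10 + 2 = 12
2^(12 - 1) = 2^11 = 2048
Verification: sum of C(12,k) for even k = 1 + 66 + 495 + 924 + 495 + 66 + 1 = 2048
Result = 2048


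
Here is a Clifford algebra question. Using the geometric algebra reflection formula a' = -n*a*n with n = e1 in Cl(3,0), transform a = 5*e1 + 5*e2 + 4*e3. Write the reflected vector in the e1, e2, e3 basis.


Reflection formula: a' = -n*a*n, with n = e1 (unit vector, n^2 = 1).
For reflection through hyperplane perp to e1:
The component along e1 flips sign, others stay.
a = (5, 5, 4)
a' = (-5, 5, 4)
a' = -5*e1 + 5*e2 + 4*e3


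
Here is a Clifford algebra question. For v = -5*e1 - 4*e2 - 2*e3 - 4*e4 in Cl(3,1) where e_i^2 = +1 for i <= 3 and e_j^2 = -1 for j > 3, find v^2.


v^2 = sum of c_i^2 * e_i^2
Positive signature terms (e_i^2 = +1): (-5)^2 + (-4)^2 + (-2)^2 = 45
Negative signature terms (e_j^2 = -1): (-4)^2 = 16
v^2 = 45 - 16 = 29
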